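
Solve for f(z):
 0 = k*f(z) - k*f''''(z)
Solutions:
 f(z) = C1*exp(-z) + C2*exp(z) + C3*sin(z) + C4*cos(z)


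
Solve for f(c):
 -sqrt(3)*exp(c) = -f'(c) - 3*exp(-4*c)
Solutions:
 f(c) = C1 + sqrt(3)*exp(c) + 3*exp(-4*c)/4


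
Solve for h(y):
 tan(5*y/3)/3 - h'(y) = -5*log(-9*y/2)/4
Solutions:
 h(y) = C1 + 5*y*log(-y)/4 - 5*y/4 - 5*y*log(2)/4 + 5*y*log(3)/2 - log(cos(5*y/3))/5


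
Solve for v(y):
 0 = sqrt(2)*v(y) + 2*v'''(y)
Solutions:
 v(y) = C3*exp(-2^(5/6)*y/2) + (C1*sin(2^(5/6)*sqrt(3)*y/4) + C2*cos(2^(5/6)*sqrt(3)*y/4))*exp(2^(5/6)*y/4)


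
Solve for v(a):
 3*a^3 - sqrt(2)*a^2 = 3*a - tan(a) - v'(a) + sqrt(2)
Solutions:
 v(a) = C1 - 3*a^4/4 + sqrt(2)*a^3/3 + 3*a^2/2 + sqrt(2)*a + log(cos(a))


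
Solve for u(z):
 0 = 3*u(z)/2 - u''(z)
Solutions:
 u(z) = C1*exp(-sqrt(6)*z/2) + C2*exp(sqrt(6)*z/2)


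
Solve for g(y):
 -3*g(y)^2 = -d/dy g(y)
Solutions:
 g(y) = -1/(C1 + 3*y)


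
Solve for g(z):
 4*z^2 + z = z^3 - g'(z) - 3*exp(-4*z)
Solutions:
 g(z) = C1 + z^4/4 - 4*z^3/3 - z^2/2 + 3*exp(-4*z)/4


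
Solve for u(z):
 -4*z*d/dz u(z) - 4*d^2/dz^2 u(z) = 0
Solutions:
 u(z) = C1 + C2*erf(sqrt(2)*z/2)


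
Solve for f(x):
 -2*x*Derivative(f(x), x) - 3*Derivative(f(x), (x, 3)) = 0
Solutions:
 f(x) = C1 + Integral(C2*airyai(-2^(1/3)*3^(2/3)*x/3) + C3*airybi(-2^(1/3)*3^(2/3)*x/3), x)


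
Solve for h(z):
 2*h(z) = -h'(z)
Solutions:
 h(z) = C1*exp(-2*z)


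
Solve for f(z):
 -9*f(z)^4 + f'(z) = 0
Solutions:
 f(z) = (-1/(C1 + 27*z))^(1/3)
 f(z) = (-1/(C1 + 9*z))^(1/3)*(-3^(2/3) - 3*3^(1/6)*I)/6
 f(z) = (-1/(C1 + 9*z))^(1/3)*(-3^(2/3) + 3*3^(1/6)*I)/6


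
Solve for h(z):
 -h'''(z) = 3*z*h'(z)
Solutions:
 h(z) = C1 + Integral(C2*airyai(-3^(1/3)*z) + C3*airybi(-3^(1/3)*z), z)


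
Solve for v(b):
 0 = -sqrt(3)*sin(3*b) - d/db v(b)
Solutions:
 v(b) = C1 + sqrt(3)*cos(3*b)/3


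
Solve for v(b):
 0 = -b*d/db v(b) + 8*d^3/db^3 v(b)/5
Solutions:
 v(b) = C1 + Integral(C2*airyai(5^(1/3)*b/2) + C3*airybi(5^(1/3)*b/2), b)


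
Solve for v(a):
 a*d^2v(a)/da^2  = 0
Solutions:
 v(a) = C1 + C2*a


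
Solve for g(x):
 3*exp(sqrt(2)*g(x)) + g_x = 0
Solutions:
 g(x) = sqrt(2)*(2*log(1/(C1 + 3*x)) - log(2))/4


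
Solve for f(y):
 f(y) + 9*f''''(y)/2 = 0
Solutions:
 f(y) = (C1*sin(2^(3/4)*sqrt(3)*y/6) + C2*cos(2^(3/4)*sqrt(3)*y/6))*exp(-2^(3/4)*sqrt(3)*y/6) + (C3*sin(2^(3/4)*sqrt(3)*y/6) + C4*cos(2^(3/4)*sqrt(3)*y/6))*exp(2^(3/4)*sqrt(3)*y/6)


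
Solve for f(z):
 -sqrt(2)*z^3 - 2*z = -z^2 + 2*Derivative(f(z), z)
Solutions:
 f(z) = C1 - sqrt(2)*z^4/8 + z^3/6 - z^2/2


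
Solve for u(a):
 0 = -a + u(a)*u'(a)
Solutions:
 u(a) = -sqrt(C1 + a^2)
 u(a) = sqrt(C1 + a^2)


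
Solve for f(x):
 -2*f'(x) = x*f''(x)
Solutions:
 f(x) = C1 + C2/x


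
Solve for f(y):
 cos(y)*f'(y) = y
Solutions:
 f(y) = C1 + Integral(y/cos(y), y)


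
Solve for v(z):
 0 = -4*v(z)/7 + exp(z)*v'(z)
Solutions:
 v(z) = C1*exp(-4*exp(-z)/7)


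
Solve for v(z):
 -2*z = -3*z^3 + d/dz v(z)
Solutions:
 v(z) = C1 + 3*z^4/4 - z^2


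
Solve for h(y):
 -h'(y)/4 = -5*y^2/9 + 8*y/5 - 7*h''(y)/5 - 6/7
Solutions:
 h(y) = C1 + C2*exp(5*y/28) + 20*y^3/27 + 416*y^2/45 + 168472*y/1575


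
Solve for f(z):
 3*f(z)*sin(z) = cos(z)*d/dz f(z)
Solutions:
 f(z) = C1/cos(z)^3


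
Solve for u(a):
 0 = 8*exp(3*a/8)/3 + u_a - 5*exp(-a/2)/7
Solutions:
 u(a) = C1 - 64*exp(3*a/8)/9 - 10*exp(-a/2)/7


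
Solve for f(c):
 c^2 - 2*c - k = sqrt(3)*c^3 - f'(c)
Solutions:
 f(c) = C1 + sqrt(3)*c^4/4 - c^3/3 + c^2 + c*k


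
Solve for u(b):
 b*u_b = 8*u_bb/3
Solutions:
 u(b) = C1 + C2*erfi(sqrt(3)*b/4)


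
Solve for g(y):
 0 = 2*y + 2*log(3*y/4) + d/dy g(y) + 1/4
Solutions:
 g(y) = C1 - y^2 - 2*y*log(y) + y*log(16/9) + 7*y/4


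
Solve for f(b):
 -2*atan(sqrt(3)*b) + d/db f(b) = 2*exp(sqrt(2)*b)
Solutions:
 f(b) = C1 + 2*b*atan(sqrt(3)*b) + sqrt(2)*exp(sqrt(2)*b) - sqrt(3)*log(3*b^2 + 1)/3


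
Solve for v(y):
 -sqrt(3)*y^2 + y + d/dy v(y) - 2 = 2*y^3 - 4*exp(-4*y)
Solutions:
 v(y) = C1 + y^4/2 + sqrt(3)*y^3/3 - y^2/2 + 2*y + exp(-4*y)


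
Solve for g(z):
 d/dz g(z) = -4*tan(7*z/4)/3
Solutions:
 g(z) = C1 + 16*log(cos(7*z/4))/21


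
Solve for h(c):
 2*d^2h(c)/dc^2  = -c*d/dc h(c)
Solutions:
 h(c) = C1 + C2*erf(c/2)


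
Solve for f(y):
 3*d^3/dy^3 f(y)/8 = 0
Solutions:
 f(y) = C1 + C2*y + C3*y^2


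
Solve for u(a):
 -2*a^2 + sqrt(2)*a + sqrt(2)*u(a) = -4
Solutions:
 u(a) = sqrt(2)*a^2 - a - 2*sqrt(2)


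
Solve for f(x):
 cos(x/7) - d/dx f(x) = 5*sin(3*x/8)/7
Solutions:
 f(x) = C1 + 7*sin(x/7) + 40*cos(3*x/8)/21


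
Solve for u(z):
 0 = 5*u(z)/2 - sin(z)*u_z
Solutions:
 u(z) = C1*(cos(z) - 1)^(5/4)/(cos(z) + 1)^(5/4)


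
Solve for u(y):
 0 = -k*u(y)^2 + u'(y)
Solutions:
 u(y) = -1/(C1 + k*y)


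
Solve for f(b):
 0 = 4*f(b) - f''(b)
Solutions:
 f(b) = C1*exp(-2*b) + C2*exp(2*b)


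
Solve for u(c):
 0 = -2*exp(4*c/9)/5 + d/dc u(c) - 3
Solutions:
 u(c) = C1 + 3*c + 9*exp(4*c/9)/10


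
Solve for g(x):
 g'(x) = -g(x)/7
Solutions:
 g(x) = C1*exp(-x/7)


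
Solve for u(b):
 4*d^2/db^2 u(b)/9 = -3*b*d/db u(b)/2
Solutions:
 u(b) = C1 + C2*erf(3*sqrt(3)*b/4)


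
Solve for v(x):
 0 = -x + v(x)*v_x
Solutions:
 v(x) = -sqrt(C1 + x^2)
 v(x) = sqrt(C1 + x^2)


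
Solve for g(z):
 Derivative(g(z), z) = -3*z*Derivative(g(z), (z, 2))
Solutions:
 g(z) = C1 + C2*z^(2/3)


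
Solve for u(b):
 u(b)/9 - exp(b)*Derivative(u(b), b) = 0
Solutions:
 u(b) = C1*exp(-exp(-b)/9)


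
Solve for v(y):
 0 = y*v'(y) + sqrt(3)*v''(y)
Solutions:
 v(y) = C1 + C2*erf(sqrt(2)*3^(3/4)*y/6)


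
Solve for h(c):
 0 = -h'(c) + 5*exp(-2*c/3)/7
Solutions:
 h(c) = C1 - 15*exp(-2*c/3)/14


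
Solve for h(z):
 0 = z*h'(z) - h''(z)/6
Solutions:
 h(z) = C1 + C2*erfi(sqrt(3)*z)


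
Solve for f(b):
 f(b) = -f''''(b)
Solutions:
 f(b) = (C1*sin(sqrt(2)*b/2) + C2*cos(sqrt(2)*b/2))*exp(-sqrt(2)*b/2) + (C3*sin(sqrt(2)*b/2) + C4*cos(sqrt(2)*b/2))*exp(sqrt(2)*b/2)


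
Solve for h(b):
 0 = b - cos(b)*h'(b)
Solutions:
 h(b) = C1 + Integral(b/cos(b), b)


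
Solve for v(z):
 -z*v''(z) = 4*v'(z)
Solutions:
 v(z) = C1 + C2/z^3


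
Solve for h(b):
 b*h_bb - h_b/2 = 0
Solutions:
 h(b) = C1 + C2*b^(3/2)


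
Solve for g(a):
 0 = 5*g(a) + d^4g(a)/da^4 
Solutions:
 g(a) = (C1*sin(sqrt(2)*5^(1/4)*a/2) + C2*cos(sqrt(2)*5^(1/4)*a/2))*exp(-sqrt(2)*5^(1/4)*a/2) + (C3*sin(sqrt(2)*5^(1/4)*a/2) + C4*cos(sqrt(2)*5^(1/4)*a/2))*exp(sqrt(2)*5^(1/4)*a/2)


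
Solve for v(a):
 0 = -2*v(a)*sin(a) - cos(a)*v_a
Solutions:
 v(a) = C1*cos(a)^2


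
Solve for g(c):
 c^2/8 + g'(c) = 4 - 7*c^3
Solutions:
 g(c) = C1 - 7*c^4/4 - c^3/24 + 4*c


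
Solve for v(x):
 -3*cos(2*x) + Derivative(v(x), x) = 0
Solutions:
 v(x) = C1 + 3*sin(2*x)/2


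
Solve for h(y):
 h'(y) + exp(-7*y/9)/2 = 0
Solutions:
 h(y) = C1 + 9*exp(-7*y/9)/14


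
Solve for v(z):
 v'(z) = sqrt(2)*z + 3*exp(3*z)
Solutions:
 v(z) = C1 + sqrt(2)*z^2/2 + exp(3*z)


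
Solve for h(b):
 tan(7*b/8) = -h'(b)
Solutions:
 h(b) = C1 + 8*log(cos(7*b/8))/7


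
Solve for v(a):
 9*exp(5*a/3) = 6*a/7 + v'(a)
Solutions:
 v(a) = C1 - 3*a^2/7 + 27*exp(5*a/3)/5


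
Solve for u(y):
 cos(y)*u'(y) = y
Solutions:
 u(y) = C1 + Integral(y/cos(y), y)


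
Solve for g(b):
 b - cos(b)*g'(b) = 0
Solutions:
 g(b) = C1 + Integral(b/cos(b), b)


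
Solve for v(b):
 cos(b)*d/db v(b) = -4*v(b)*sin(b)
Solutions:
 v(b) = C1*cos(b)^4


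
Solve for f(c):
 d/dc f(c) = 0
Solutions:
 f(c) = C1


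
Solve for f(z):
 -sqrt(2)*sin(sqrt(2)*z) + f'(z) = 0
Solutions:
 f(z) = C1 - cos(sqrt(2)*z)


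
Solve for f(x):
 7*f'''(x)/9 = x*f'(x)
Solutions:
 f(x) = C1 + Integral(C2*airyai(21^(2/3)*x/7) + C3*airybi(21^(2/3)*x/7), x)


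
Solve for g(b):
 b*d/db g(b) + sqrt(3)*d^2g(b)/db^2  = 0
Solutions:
 g(b) = C1 + C2*erf(sqrt(2)*3^(3/4)*b/6)


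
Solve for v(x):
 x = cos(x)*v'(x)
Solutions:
 v(x) = C1 + Integral(x/cos(x), x)


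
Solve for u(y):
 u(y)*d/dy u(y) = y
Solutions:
 u(y) = -sqrt(C1 + y^2)
 u(y) = sqrt(C1 + y^2)


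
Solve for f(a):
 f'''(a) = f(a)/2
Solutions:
 f(a) = C3*exp(2^(2/3)*a/2) + (C1*sin(2^(2/3)*sqrt(3)*a/4) + C2*cos(2^(2/3)*sqrt(3)*a/4))*exp(-2^(2/3)*a/4)


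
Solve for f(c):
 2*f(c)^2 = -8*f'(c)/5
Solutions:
 f(c) = 4/(C1 + 5*c)


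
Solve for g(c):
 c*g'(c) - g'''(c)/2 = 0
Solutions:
 g(c) = C1 + Integral(C2*airyai(2^(1/3)*c) + C3*airybi(2^(1/3)*c), c)


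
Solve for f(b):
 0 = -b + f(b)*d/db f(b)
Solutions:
 f(b) = -sqrt(C1 + b^2)
 f(b) = sqrt(C1 + b^2)


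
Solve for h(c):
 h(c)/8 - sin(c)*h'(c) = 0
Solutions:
 h(c) = C1*(cos(c) - 1)^(1/16)/(cos(c) + 1)^(1/16)


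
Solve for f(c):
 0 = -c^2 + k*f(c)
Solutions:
 f(c) = c^2/k


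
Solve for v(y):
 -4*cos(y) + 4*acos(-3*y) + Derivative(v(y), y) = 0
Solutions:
 v(y) = C1 - 4*y*acos(-3*y) - 4*sqrt(1 - 9*y^2)/3 + 4*sin(y)


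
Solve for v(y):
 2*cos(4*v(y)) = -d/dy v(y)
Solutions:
 v(y) = -asin((C1 + exp(16*y))/(C1 - exp(16*y)))/4 + pi/4
 v(y) = asin((C1 + exp(16*y))/(C1 - exp(16*y)))/4


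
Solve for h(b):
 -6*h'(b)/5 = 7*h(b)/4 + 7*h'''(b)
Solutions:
 h(b) = C1*exp(-35^(1/3)*b*(-(1225 + sqrt(1518545))^(1/3) + 8*35^(1/3)/(1225 + sqrt(1518545))^(1/3))/140)*sin(sqrt(3)*35^(1/3)*b*(8*35^(1/3)/(1225 + sqrt(1518545))^(1/3) + (1225 + sqrt(1518545))^(1/3))/140) + C2*exp(-35^(1/3)*b*(-(1225 + sqrt(1518545))^(1/3) + 8*35^(1/3)/(1225 + sqrt(1518545))^(1/3))/140)*cos(sqrt(3)*35^(1/3)*b*(8*35^(1/3)/(1225 + sqrt(1518545))^(1/3) + (1225 + sqrt(1518545))^(1/3))/140) + C3*exp(35^(1/3)*b*(-(1225 + sqrt(1518545))^(1/3) + 8*35^(1/3)/(1225 + sqrt(1518545))^(1/3))/70)


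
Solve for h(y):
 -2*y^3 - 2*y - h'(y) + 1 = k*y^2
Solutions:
 h(y) = C1 - k*y^3/3 - y^4/2 - y^2 + y


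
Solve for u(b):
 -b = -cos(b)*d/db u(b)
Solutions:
 u(b) = C1 + Integral(b/cos(b), b)


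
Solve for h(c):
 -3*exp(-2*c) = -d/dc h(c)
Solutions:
 h(c) = C1 - 3*exp(-2*c)/2


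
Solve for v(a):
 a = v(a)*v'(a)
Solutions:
 v(a) = -sqrt(C1 + a^2)
 v(a) = sqrt(C1 + a^2)


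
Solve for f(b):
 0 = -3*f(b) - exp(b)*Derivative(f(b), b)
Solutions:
 f(b) = C1*exp(3*exp(-b))


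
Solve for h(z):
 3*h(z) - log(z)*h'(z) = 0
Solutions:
 h(z) = C1*exp(3*li(z))


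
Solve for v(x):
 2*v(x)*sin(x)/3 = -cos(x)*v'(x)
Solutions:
 v(x) = C1*cos(x)^(2/3)


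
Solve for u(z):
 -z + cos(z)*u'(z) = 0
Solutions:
 u(z) = C1 + Integral(z/cos(z), z)


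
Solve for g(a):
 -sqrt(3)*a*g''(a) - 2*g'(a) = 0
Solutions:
 g(a) = C1 + C2*a^(1 - 2*sqrt(3)/3)


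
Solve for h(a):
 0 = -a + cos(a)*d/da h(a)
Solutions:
 h(a) = C1 + Integral(a/cos(a), a)


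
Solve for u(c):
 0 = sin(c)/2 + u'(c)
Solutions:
 u(c) = C1 + cos(c)/2


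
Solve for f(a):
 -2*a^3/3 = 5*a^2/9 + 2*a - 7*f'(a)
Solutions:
 f(a) = C1 + a^4/42 + 5*a^3/189 + a^2/7


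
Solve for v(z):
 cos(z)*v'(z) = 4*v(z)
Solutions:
 v(z) = C1*(sin(z)^2 + 2*sin(z) + 1)/(sin(z)^2 - 2*sin(z) + 1)


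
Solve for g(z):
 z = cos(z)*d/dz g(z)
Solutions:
 g(z) = C1 + Integral(z/cos(z), z)


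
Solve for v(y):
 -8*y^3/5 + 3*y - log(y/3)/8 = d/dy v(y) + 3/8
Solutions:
 v(y) = C1 - 2*y^4/5 + 3*y^2/2 - y*log(y)/8 - y/4 + y*log(3)/8


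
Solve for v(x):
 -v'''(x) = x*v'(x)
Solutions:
 v(x) = C1 + Integral(C2*airyai(-x) + C3*airybi(-x), x)


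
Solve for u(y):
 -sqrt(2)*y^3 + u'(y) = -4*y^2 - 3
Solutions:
 u(y) = C1 + sqrt(2)*y^4/4 - 4*y^3/3 - 3*y


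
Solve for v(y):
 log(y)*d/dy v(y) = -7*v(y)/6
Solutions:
 v(y) = C1*exp(-7*li(y)/6)


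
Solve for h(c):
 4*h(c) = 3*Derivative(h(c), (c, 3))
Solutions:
 h(c) = C3*exp(6^(2/3)*c/3) + (C1*sin(2^(2/3)*3^(1/6)*c/2) + C2*cos(2^(2/3)*3^(1/6)*c/2))*exp(-6^(2/3)*c/6)


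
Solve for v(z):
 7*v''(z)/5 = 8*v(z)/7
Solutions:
 v(z) = C1*exp(-2*sqrt(10)*z/7) + C2*exp(2*sqrt(10)*z/7)


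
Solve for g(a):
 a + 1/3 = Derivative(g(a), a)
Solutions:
 g(a) = C1 + a^2/2 + a/3


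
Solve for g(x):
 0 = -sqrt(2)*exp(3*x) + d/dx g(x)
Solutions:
 g(x) = C1 + sqrt(2)*exp(3*x)/3


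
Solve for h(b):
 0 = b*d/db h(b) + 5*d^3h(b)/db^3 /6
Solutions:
 h(b) = C1 + Integral(C2*airyai(-5^(2/3)*6^(1/3)*b/5) + C3*airybi(-5^(2/3)*6^(1/3)*b/5), b)


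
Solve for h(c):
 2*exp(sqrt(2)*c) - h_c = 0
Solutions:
 h(c) = C1 + sqrt(2)*exp(sqrt(2)*c)


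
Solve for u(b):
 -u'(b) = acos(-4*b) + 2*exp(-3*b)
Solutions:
 u(b) = C1 - b*acos(-4*b) - sqrt(1 - 16*b^2)/4 + 2*exp(-3*b)/3


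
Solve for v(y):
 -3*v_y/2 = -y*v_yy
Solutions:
 v(y) = C1 + C2*y^(5/2)


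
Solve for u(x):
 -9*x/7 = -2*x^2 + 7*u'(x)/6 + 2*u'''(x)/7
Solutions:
 u(x) = C1 + C2*sin(7*sqrt(3)*x/6) + C3*cos(7*sqrt(3)*x/6) + 4*x^3/7 - 27*x^2/49 - 288*x/343


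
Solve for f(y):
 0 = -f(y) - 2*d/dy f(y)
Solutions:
 f(y) = C1*exp(-y/2)


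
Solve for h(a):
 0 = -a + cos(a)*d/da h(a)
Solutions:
 h(a) = C1 + Integral(a/cos(a), a)


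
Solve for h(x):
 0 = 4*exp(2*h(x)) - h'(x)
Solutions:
 h(x) = log(-sqrt(-1/(C1 + 4*x))) - log(2)/2
 h(x) = log(-1/(C1 + 4*x))/2 - log(2)/2


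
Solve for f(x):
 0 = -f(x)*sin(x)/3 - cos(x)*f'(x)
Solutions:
 f(x) = C1*cos(x)^(1/3)


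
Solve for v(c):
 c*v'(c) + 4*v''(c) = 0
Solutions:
 v(c) = C1 + C2*erf(sqrt(2)*c/4)


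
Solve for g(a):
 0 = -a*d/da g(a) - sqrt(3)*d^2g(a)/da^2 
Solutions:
 g(a) = C1 + C2*erf(sqrt(2)*3^(3/4)*a/6)


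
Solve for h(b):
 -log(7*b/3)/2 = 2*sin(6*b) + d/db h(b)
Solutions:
 h(b) = C1 - b*log(b)/2 - b*log(7) + b/2 + b*log(21)/2 + cos(6*b)/3


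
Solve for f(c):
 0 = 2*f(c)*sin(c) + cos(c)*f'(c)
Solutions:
 f(c) = C1*cos(c)^2


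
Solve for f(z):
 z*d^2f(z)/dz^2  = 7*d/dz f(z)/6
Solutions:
 f(z) = C1 + C2*z^(13/6)


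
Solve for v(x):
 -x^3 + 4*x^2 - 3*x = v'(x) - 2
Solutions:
 v(x) = C1 - x^4/4 + 4*x^3/3 - 3*x^2/2 + 2*x


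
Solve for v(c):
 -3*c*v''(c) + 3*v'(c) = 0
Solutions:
 v(c) = C1 + C2*c^2


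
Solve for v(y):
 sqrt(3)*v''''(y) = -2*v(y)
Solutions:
 v(y) = (C1*sin(2^(3/4)*3^(7/8)*y/6) + C2*cos(2^(3/4)*3^(7/8)*y/6))*exp(-2^(3/4)*3^(7/8)*y/6) + (C3*sin(2^(3/4)*3^(7/8)*y/6) + C4*cos(2^(3/4)*3^(7/8)*y/6))*exp(2^(3/4)*3^(7/8)*y/6)


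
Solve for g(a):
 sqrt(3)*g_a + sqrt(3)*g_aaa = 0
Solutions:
 g(a) = C1 + C2*sin(a) + C3*cos(a)


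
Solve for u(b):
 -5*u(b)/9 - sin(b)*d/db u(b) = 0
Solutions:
 u(b) = C1*(cos(b) + 1)^(5/18)/(cos(b) - 1)^(5/18)


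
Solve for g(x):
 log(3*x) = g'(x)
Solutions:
 g(x) = C1 + x*log(x) - x + x*log(3)


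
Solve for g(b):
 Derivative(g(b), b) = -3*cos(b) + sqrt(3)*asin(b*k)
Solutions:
 g(b) = C1 + sqrt(3)*Piecewise((b*asin(b*k) + sqrt(-b^2*k^2 + 1)/k, Ne(k, 0)), (0, True)) - 3*sin(b)


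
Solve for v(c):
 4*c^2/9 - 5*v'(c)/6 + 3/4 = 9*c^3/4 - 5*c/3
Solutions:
 v(c) = C1 - 27*c^4/40 + 8*c^3/45 + c^2 + 9*c/10


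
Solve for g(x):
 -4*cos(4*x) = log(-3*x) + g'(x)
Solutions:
 g(x) = C1 - x*log(-x) - x*log(3) + x - sin(4*x)


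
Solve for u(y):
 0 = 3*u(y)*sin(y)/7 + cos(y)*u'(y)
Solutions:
 u(y) = C1*cos(y)^(3/7)


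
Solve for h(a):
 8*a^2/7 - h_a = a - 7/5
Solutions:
 h(a) = C1 + 8*a^3/21 - a^2/2 + 7*a/5


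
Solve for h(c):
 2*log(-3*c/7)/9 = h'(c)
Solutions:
 h(c) = C1 + 2*c*log(-c)/9 + 2*c*(-log(7) - 1 + log(3))/9


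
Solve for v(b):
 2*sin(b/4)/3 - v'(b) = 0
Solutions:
 v(b) = C1 - 8*cos(b/4)/3


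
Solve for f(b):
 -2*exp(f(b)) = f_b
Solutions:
 f(b) = log(1/(C1 + 2*b))


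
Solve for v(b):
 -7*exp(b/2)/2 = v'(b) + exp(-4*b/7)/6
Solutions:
 v(b) = C1 - 7*exp(b/2) + 7*exp(-4*b/7)/24


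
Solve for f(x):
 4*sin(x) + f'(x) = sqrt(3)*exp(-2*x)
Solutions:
 f(x) = C1 + 4*cos(x) - sqrt(3)*exp(-2*x)/2


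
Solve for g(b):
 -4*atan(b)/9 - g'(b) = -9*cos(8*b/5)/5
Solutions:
 g(b) = C1 - 4*b*atan(b)/9 + 2*log(b^2 + 1)/9 + 9*sin(8*b/5)/8


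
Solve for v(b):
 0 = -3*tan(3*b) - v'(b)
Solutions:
 v(b) = C1 + log(cos(3*b))


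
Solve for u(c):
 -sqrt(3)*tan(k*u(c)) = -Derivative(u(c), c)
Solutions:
 u(c) = Piecewise((-asin(exp(C1*k + sqrt(3)*c*k))/k + pi/k, Ne(k, 0)), (nan, True))
 u(c) = Piecewise((asin(exp(C1*k + sqrt(3)*c*k))/k, Ne(k, 0)), (nan, True))


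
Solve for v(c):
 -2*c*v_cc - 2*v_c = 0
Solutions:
 v(c) = C1 + C2*log(c)


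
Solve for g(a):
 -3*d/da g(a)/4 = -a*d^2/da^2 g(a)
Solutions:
 g(a) = C1 + C2*a^(7/4)


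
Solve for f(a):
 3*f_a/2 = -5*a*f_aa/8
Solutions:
 f(a) = C1 + C2/a^(7/5)


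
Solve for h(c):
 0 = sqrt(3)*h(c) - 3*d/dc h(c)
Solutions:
 h(c) = C1*exp(sqrt(3)*c/3)


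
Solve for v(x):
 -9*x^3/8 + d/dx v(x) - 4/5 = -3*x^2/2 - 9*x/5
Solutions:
 v(x) = C1 + 9*x^4/32 - x^3/2 - 9*x^2/10 + 4*x/5


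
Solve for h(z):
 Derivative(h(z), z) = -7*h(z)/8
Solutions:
 h(z) = C1*exp(-7*z/8)


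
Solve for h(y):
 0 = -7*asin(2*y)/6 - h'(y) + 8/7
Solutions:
 h(y) = C1 - 7*y*asin(2*y)/6 + 8*y/7 - 7*sqrt(1 - 4*y^2)/12


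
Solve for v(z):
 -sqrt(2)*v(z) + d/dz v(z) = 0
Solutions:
 v(z) = C1*exp(sqrt(2)*z)


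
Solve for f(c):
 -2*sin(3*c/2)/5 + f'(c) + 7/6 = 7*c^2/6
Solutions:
 f(c) = C1 + 7*c^3/18 - 7*c/6 - 4*cos(3*c/2)/15


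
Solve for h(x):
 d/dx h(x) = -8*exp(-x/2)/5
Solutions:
 h(x) = C1 + 16*exp(-x/2)/5


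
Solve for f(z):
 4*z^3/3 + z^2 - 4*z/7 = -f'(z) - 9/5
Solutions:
 f(z) = C1 - z^4/3 - z^3/3 + 2*z^2/7 - 9*z/5


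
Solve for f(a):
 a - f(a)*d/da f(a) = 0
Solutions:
 f(a) = -sqrt(C1 + a^2)
 f(a) = sqrt(C1 + a^2)


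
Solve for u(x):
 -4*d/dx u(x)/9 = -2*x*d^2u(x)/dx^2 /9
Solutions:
 u(x) = C1 + C2*x^3


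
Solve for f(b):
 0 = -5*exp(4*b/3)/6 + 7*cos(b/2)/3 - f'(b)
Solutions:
 f(b) = C1 - 5*exp(4*b/3)/8 + 14*sin(b/2)/3


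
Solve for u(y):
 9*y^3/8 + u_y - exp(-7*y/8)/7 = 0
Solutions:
 u(y) = C1 - 9*y^4/32 - 8*exp(-7*y/8)/49


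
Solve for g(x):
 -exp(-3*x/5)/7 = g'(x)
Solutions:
 g(x) = C1 + 5*exp(-3*x/5)/21


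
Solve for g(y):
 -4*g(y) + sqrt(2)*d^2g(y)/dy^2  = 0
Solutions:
 g(y) = C1*exp(-2^(3/4)*y) + C2*exp(2^(3/4)*y)


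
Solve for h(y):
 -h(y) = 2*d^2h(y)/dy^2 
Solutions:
 h(y) = C1*sin(sqrt(2)*y/2) + C2*cos(sqrt(2)*y/2)


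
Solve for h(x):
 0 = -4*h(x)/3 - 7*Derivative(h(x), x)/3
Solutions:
 h(x) = C1*exp(-4*x/7)


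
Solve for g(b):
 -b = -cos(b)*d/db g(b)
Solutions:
 g(b) = C1 + Integral(b/cos(b), b)


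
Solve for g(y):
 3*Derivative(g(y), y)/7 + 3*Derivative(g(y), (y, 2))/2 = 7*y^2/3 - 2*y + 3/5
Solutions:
 g(y) = C1 + C2*exp(-2*y/7) + 49*y^3/27 - 385*y^2/18 + 13601*y/90


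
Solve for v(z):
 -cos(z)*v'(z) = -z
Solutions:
 v(z) = C1 + Integral(z/cos(z), z)


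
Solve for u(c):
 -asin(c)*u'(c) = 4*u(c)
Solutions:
 u(c) = C1*exp(-4*Integral(1/asin(c), c))


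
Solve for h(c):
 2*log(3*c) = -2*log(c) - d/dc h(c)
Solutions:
 h(c) = C1 - 4*c*log(c) - c*log(9) + 4*c


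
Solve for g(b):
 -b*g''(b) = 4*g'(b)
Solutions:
 g(b) = C1 + C2/b^3


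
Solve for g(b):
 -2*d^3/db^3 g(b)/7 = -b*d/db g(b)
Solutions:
 g(b) = C1 + Integral(C2*airyai(2^(2/3)*7^(1/3)*b/2) + C3*airybi(2^(2/3)*7^(1/3)*b/2), b)


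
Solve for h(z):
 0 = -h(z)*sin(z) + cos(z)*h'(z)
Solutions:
 h(z) = C1/cos(z)


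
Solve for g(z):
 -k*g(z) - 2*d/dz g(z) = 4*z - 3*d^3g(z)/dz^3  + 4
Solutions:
 g(z) = C1*exp(-2^(1/3)*z*(2^(1/3)*(-9*k + sqrt(81*k^2 - 32))^(1/3) + 4/(-9*k + sqrt(81*k^2 - 32))^(1/3))/6) + C2*exp(2^(1/3)*z*(2^(1/3)*(-9*k + sqrt(81*k^2 - 32))^(1/3) - 2^(1/3)*sqrt(3)*I*(-9*k + sqrt(81*k^2 - 32))^(1/3) - 16/((-1 + sqrt(3)*I)*(-9*k + sqrt(81*k^2 - 32))^(1/3)))/12) + C3*exp(2^(1/3)*z*(2^(1/3)*(-9*k + sqrt(81*k^2 - 32))^(1/3) + 2^(1/3)*sqrt(3)*I*(-9*k + sqrt(81*k^2 - 32))^(1/3) + 16/((1 + sqrt(3)*I)*(-9*k + sqrt(81*k^2 - 32))^(1/3)))/12) - 4*z/k - 4/k + 8/k^2


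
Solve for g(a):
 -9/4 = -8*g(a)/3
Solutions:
 g(a) = 27/32


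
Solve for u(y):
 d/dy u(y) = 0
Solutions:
 u(y) = C1


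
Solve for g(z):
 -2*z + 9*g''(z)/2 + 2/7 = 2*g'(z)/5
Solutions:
 g(z) = C1 + C2*exp(4*z/45) - 5*z^2/2 - 1555*z/28


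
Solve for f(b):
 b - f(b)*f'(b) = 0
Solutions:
 f(b) = -sqrt(C1 + b^2)
 f(b) = sqrt(C1 + b^2)


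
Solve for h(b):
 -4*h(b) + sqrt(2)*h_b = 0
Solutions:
 h(b) = C1*exp(2*sqrt(2)*b)


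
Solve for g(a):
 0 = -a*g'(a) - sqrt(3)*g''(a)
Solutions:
 g(a) = C1 + C2*erf(sqrt(2)*3^(3/4)*a/6)


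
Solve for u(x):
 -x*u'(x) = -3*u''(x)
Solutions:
 u(x) = C1 + C2*erfi(sqrt(6)*x/6)


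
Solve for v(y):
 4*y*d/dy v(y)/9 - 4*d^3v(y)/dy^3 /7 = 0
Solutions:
 v(y) = C1 + Integral(C2*airyai(21^(1/3)*y/3) + C3*airybi(21^(1/3)*y/3), y)


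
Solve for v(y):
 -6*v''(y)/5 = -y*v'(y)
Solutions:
 v(y) = C1 + C2*erfi(sqrt(15)*y/6)


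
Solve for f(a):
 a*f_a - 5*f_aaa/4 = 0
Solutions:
 f(a) = C1 + Integral(C2*airyai(10^(2/3)*a/5) + C3*airybi(10^(2/3)*a/5), a)


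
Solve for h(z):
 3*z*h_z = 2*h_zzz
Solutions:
 h(z) = C1 + Integral(C2*airyai(2^(2/3)*3^(1/3)*z/2) + C3*airybi(2^(2/3)*3^(1/3)*z/2), z)


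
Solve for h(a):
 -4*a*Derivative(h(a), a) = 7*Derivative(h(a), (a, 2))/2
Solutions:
 h(a) = C1 + C2*erf(2*sqrt(7)*a/7)


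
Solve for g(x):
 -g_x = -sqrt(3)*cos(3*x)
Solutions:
 g(x) = C1 + sqrt(3)*sin(3*x)/3


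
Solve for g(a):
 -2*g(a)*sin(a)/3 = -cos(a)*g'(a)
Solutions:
 g(a) = C1/cos(a)^(2/3)


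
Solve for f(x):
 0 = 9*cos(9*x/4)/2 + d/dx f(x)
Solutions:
 f(x) = C1 - 2*sin(9*x/4)


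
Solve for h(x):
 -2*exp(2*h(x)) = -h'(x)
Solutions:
 h(x) = log(-sqrt(-1/(C1 + 2*x))) - log(2)/2
 h(x) = log(-1/(C1 + 2*x))/2 - log(2)/2


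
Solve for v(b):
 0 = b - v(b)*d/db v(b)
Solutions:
 v(b) = -sqrt(C1 + b^2)
 v(b) = sqrt(C1 + b^2)


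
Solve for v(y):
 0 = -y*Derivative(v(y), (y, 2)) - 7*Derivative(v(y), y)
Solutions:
 v(y) = C1 + C2/y^6


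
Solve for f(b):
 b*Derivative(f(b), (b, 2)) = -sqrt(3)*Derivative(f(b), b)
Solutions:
 f(b) = C1 + C2*b^(1 - sqrt(3))


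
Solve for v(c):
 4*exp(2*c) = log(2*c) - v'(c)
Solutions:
 v(c) = C1 + c*log(c) + c*(-1 + log(2)) - 2*exp(2*c)


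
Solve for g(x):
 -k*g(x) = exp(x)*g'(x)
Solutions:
 g(x) = C1*exp(k*exp(-x))


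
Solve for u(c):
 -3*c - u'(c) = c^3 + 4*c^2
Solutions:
 u(c) = C1 - c^4/4 - 4*c^3/3 - 3*c^2/2


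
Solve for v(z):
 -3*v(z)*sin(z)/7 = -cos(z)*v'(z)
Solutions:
 v(z) = C1/cos(z)^(3/7)


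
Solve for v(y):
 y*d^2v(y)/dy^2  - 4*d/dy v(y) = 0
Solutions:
 v(y) = C1 + C2*y^5


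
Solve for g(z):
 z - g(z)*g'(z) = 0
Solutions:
 g(z) = -sqrt(C1 + z^2)
 g(z) = sqrt(C1 + z^2)


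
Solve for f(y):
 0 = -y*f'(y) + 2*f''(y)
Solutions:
 f(y) = C1 + C2*erfi(y/2)


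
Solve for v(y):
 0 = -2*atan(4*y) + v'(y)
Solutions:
 v(y) = C1 + 2*y*atan(4*y) - log(16*y^2 + 1)/4


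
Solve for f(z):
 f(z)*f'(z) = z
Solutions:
 f(z) = -sqrt(C1 + z^2)
 f(z) = sqrt(C1 + z^2)


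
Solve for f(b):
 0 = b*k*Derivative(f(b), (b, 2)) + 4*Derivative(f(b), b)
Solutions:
 f(b) = C1 + b^(((re(k) - 4)*re(k) + im(k)^2)/(re(k)^2 + im(k)^2))*(C2*sin(4*log(b)*Abs(im(k))/(re(k)^2 + im(k)^2)) + C3*cos(4*log(b)*im(k)/(re(k)^2 + im(k)^2)))


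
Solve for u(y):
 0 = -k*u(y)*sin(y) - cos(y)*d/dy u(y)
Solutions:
 u(y) = C1*exp(k*log(cos(y)))


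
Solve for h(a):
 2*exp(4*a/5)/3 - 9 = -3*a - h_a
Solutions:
 h(a) = C1 - 3*a^2/2 + 9*a - 5*exp(4*a/5)/6


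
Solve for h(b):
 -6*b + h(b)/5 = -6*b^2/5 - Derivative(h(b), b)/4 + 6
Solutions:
 h(b) = C1*exp(-4*b/5) - 6*b^2 + 45*b - 105/4


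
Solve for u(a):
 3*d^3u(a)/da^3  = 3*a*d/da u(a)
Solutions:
 u(a) = C1 + Integral(C2*airyai(a) + C3*airybi(a), a)


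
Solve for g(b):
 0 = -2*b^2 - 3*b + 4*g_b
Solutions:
 g(b) = C1 + b^3/6 + 3*b^2/8


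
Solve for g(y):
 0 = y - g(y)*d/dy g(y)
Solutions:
 g(y) = -sqrt(C1 + y^2)
 g(y) = sqrt(C1 + y^2)


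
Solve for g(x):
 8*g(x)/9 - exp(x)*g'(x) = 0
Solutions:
 g(x) = C1*exp(-8*exp(-x)/9)


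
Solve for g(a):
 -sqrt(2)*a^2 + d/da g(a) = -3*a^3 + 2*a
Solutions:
 g(a) = C1 - 3*a^4/4 + sqrt(2)*a^3/3 + a^2


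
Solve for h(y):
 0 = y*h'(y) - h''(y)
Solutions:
 h(y) = C1 + C2*erfi(sqrt(2)*y/2)


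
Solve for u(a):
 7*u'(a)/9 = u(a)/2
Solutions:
 u(a) = C1*exp(9*a/14)


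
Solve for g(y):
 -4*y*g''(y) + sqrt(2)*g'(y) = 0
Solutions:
 g(y) = C1 + C2*y^(sqrt(2)/4 + 1)


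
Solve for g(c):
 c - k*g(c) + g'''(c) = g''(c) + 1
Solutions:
 g(c) = C1*exp(c*(-(-27*k/2 + sqrt((27*k + 2)^2 - 4)/2 - 1)^(1/3) + 1 - 1/(-27*k/2 + sqrt((27*k + 2)^2 - 4)/2 - 1)^(1/3))/3) + C2*exp(c*((-27*k/2 + sqrt((27*k + 2)^2 - 4)/2 - 1)^(1/3) - sqrt(3)*I*(-27*k/2 + sqrt((27*k + 2)^2 - 4)/2 - 1)^(1/3) + 2 - 4/((-1 + sqrt(3)*I)*(-27*k/2 + sqrt((27*k + 2)^2 - 4)/2 - 1)^(1/3)))/6) + C3*exp(c*((-27*k/2 + sqrt((27*k + 2)^2 - 4)/2 - 1)^(1/3) + sqrt(3)*I*(-27*k/2 + sqrt((27*k + 2)^2 - 4)/2 - 1)^(1/3) + 2 + 4/((1 + sqrt(3)*I)*(-27*k/2 + sqrt((27*k + 2)^2 - 4)/2 - 1)^(1/3)))/6) + c/k - 1/k


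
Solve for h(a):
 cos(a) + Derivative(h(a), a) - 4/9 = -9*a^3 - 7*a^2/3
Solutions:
 h(a) = C1 - 9*a^4/4 - 7*a^3/9 + 4*a/9 - sin(a)


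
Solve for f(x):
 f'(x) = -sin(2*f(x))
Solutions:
 f(x) = pi - acos((-C1 - exp(4*x))/(C1 - exp(4*x)))/2
 f(x) = acos((-C1 - exp(4*x))/(C1 - exp(4*x)))/2


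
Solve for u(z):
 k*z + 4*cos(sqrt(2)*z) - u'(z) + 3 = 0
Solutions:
 u(z) = C1 + k*z^2/2 + 3*z + 2*sqrt(2)*sin(sqrt(2)*z)


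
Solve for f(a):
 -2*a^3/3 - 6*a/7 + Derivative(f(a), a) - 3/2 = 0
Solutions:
 f(a) = C1 + a^4/6 + 3*a^2/7 + 3*a/2


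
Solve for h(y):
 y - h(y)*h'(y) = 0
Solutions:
 h(y) = -sqrt(C1 + y^2)
 h(y) = sqrt(C1 + y^2)


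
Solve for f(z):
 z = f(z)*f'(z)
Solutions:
 f(z) = -sqrt(C1 + z^2)
 f(z) = sqrt(C1 + z^2)


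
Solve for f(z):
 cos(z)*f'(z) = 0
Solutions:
 f(z) = C1


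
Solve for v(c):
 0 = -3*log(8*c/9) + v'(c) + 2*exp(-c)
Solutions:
 v(c) = C1 + 3*c*log(c) + 3*c*(-2*log(3) - 1 + 3*log(2)) + 2*exp(-c)


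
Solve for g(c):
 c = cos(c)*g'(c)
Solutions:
 g(c) = C1 + Integral(c/cos(c), c)


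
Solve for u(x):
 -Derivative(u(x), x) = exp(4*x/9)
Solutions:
 u(x) = C1 - 9*exp(4*x/9)/4


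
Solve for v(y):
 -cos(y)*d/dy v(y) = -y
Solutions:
 v(y) = C1 + Integral(y/cos(y), y)


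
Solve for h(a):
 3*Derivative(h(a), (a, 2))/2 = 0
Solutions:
 h(a) = C1 + C2*a


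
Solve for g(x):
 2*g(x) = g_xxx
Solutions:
 g(x) = C3*exp(2^(1/3)*x) + (C1*sin(2^(1/3)*sqrt(3)*x/2) + C2*cos(2^(1/3)*sqrt(3)*x/2))*exp(-2^(1/3)*x/2)


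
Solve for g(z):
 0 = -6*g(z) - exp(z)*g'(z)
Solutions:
 g(z) = C1*exp(6*exp(-z))


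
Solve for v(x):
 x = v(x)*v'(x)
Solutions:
 v(x) = -sqrt(C1 + x^2)
 v(x) = sqrt(C1 + x^2)


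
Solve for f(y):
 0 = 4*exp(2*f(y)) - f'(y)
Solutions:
 f(y) = log(-sqrt(-1/(C1 + 4*y))) - log(2)/2
 f(y) = log(-1/(C1 + 4*y))/2 - log(2)/2


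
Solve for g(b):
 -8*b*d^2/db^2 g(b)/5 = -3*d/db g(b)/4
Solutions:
 g(b) = C1 + C2*b^(47/32)


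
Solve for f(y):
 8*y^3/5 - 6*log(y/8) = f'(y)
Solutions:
 f(y) = C1 + 2*y^4/5 - 6*y*log(y) + 6*y + y*log(262144)


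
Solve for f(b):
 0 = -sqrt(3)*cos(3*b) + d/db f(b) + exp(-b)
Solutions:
 f(b) = C1 + sqrt(3)*sin(3*b)/3 + exp(-b)


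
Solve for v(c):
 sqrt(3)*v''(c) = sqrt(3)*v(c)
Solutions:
 v(c) = C1*exp(-c) + C2*exp(c)


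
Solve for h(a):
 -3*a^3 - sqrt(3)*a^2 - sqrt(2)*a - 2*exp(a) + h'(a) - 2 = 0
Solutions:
 h(a) = C1 + 3*a^4/4 + sqrt(3)*a^3/3 + sqrt(2)*a^2/2 + 2*a + 2*exp(a)


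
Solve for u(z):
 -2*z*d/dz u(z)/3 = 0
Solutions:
 u(z) = C1


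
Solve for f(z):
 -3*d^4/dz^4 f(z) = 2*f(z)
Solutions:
 f(z) = (C1*sin(6^(3/4)*z/6) + C2*cos(6^(3/4)*z/6))*exp(-6^(3/4)*z/6) + (C3*sin(6^(3/4)*z/6) + C4*cos(6^(3/4)*z/6))*exp(6^(3/4)*z/6)


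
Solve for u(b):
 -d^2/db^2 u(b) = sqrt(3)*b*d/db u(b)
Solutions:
 u(b) = C1 + C2*erf(sqrt(2)*3^(1/4)*b/2)


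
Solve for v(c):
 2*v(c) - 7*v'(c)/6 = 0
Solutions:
 v(c) = C1*exp(12*c/7)


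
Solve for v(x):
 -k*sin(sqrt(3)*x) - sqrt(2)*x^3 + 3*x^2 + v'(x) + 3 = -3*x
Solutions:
 v(x) = C1 - sqrt(3)*k*cos(sqrt(3)*x)/3 + sqrt(2)*x^4/4 - x^3 - 3*x^2/2 - 3*x


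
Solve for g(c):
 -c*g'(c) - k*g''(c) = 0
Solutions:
 g(c) = C1 + C2*sqrt(k)*erf(sqrt(2)*c*sqrt(1/k)/2)


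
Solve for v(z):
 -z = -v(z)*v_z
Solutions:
 v(z) = -sqrt(C1 + z^2)
 v(z) = sqrt(C1 + z^2)


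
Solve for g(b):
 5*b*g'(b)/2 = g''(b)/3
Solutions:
 g(b) = C1 + C2*erfi(sqrt(15)*b/2)


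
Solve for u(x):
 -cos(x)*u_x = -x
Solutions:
 u(x) = C1 + Integral(x/cos(x), x)


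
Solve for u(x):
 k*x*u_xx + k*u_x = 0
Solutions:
 u(x) = C1 + C2*log(x)


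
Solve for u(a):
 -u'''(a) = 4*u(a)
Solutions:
 u(a) = C3*exp(-2^(2/3)*a) + (C1*sin(2^(2/3)*sqrt(3)*a/2) + C2*cos(2^(2/3)*sqrt(3)*a/2))*exp(2^(2/3)*a/2)


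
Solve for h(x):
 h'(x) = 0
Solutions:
 h(x) = C1


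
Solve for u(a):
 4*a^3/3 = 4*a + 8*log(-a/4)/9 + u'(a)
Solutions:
 u(a) = C1 + a^4/3 - 2*a^2 - 8*a*log(-a)/9 + 8*a*(1 + 2*log(2))/9


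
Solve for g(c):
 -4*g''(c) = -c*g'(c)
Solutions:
 g(c) = C1 + C2*erfi(sqrt(2)*c/4)


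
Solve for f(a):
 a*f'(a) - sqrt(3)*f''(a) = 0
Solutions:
 f(a) = C1 + C2*erfi(sqrt(2)*3^(3/4)*a/6)


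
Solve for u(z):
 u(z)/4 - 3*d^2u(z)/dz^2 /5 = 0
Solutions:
 u(z) = C1*exp(-sqrt(15)*z/6) + C2*exp(sqrt(15)*z/6)


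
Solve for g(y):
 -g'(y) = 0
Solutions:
 g(y) = C1


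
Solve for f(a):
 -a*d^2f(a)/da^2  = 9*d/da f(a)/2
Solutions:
 f(a) = C1 + C2/a^(7/2)


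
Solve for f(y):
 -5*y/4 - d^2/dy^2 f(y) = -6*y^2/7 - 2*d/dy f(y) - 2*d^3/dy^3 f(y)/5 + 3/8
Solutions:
 f(y) = C1 - y^3/7 + 11*y^2/112 + 16*y/35 + (C2*sin(sqrt(55)*y/4) + C3*cos(sqrt(55)*y/4))*exp(5*y/4)


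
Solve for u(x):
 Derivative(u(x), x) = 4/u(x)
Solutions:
 u(x) = -sqrt(C1 + 8*x)
 u(x) = sqrt(C1 + 8*x)


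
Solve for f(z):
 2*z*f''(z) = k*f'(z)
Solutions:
 f(z) = C1 + z^(re(k)/2 + 1)*(C2*sin(log(z)*Abs(im(k))/2) + C3*cos(log(z)*im(k)/2))


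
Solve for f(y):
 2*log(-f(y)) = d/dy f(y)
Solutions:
 -li(-f(y)) = C1 + 2*y


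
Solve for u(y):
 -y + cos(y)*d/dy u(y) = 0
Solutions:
 u(y) = C1 + Integral(y/cos(y), y)


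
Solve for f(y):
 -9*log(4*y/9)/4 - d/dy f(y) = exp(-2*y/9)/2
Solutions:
 f(y) = C1 - 9*y*log(y)/4 + 9*y*(-2*log(2) + 1 + 2*log(3))/4 + 9*exp(-2*y/9)/4


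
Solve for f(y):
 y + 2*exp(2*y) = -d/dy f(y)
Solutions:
 f(y) = C1 - y^2/2 - exp(2*y)


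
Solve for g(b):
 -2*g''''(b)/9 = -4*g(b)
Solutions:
 g(b) = C1*exp(-2^(1/4)*sqrt(3)*b) + C2*exp(2^(1/4)*sqrt(3)*b) + C3*sin(2^(1/4)*sqrt(3)*b) + C4*cos(2^(1/4)*sqrt(3)*b)


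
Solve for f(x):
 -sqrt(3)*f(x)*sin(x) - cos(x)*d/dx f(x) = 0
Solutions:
 f(x) = C1*cos(x)^(sqrt(3))


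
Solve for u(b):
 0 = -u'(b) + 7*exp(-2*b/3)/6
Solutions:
 u(b) = C1 - 7*exp(-2*b/3)/4


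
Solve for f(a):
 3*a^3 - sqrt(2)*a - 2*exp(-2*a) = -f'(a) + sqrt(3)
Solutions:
 f(a) = C1 - 3*a^4/4 + sqrt(2)*a^2/2 + sqrt(3)*a - exp(-2*a)


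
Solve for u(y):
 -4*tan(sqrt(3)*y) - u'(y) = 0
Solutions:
 u(y) = C1 + 4*sqrt(3)*log(cos(sqrt(3)*y))/3


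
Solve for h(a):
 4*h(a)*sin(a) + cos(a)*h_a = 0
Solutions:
 h(a) = C1*cos(a)^4


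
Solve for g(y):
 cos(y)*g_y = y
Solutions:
 g(y) = C1 + Integral(y/cos(y), y)


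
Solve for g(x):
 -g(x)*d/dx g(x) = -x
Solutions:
 g(x) = -sqrt(C1 + x^2)
 g(x) = sqrt(C1 + x^2)


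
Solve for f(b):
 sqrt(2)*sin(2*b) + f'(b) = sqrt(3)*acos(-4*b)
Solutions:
 f(b) = C1 + sqrt(3)*(b*acos(-4*b) + sqrt(1 - 16*b^2)/4) + sqrt(2)*cos(2*b)/2


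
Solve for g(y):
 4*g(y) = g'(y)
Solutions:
 g(y) = C1*exp(4*y)


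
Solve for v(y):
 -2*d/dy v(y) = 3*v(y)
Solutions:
 v(y) = C1*exp(-3*y/2)


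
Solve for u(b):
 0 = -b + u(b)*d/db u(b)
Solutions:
 u(b) = -sqrt(C1 + b^2)
 u(b) = sqrt(C1 + b^2)


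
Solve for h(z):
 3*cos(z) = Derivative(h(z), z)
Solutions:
 h(z) = C1 + 3*sin(z)


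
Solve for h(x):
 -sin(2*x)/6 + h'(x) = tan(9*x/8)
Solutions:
 h(x) = C1 - 8*log(cos(9*x/8))/9 - cos(2*x)/12


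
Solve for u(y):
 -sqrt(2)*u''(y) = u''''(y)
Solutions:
 u(y) = C1 + C2*y + C3*sin(2^(1/4)*y) + C4*cos(2^(1/4)*y)


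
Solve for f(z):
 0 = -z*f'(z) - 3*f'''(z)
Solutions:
 f(z) = C1 + Integral(C2*airyai(-3^(2/3)*z/3) + C3*airybi(-3^(2/3)*z/3), z)


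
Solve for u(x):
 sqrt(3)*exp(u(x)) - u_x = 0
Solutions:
 u(x) = log(-1/(C1 + sqrt(3)*x))


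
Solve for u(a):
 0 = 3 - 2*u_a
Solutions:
 u(a) = C1 + 3*a/2


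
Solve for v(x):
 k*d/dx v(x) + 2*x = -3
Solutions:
 v(x) = C1 - x^2/k - 3*x/k


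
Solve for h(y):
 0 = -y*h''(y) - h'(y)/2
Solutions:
 h(y) = C1 + C2*sqrt(y)


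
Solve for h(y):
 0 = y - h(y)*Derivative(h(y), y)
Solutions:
 h(y) = -sqrt(C1 + y^2)
 h(y) = sqrt(C1 + y^2)


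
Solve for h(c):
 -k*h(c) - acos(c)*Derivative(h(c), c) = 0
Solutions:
 h(c) = C1*exp(-k*Integral(1/acos(c), c))


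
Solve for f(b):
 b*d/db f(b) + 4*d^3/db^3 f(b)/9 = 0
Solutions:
 f(b) = C1 + Integral(C2*airyai(-2^(1/3)*3^(2/3)*b/2) + C3*airybi(-2^(1/3)*3^(2/3)*b/2), b)


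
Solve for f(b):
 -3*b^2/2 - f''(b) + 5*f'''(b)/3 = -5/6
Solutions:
 f(b) = C1 + C2*b + C3*exp(3*b/5) - b^4/8 - 5*b^3/6 - 15*b^2/4


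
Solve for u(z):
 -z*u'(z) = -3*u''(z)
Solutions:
 u(z) = C1 + C2*erfi(sqrt(6)*z/6)


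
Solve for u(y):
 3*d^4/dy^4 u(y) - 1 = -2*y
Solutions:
 u(y) = C1 + C2*y + C3*y^2 + C4*y^3 - y^5/180 + y^4/72


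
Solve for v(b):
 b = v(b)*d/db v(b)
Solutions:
 v(b) = -sqrt(C1 + b^2)
 v(b) = sqrt(C1 + b^2)


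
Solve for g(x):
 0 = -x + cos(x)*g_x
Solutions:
 g(x) = C1 + Integral(x/cos(x), x)


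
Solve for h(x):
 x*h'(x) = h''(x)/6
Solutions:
 h(x) = C1 + C2*erfi(sqrt(3)*x)


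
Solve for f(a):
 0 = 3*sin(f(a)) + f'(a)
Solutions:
 f(a) = -acos((-C1 - exp(6*a))/(C1 - exp(6*a))) + 2*pi
 f(a) = acos((-C1 - exp(6*a))/(C1 - exp(6*a)))


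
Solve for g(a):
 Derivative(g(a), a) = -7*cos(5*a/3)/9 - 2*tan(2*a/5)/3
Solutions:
 g(a) = C1 + 5*log(cos(2*a/5))/3 - 7*sin(5*a/3)/15


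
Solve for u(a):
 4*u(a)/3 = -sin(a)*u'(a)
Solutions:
 u(a) = C1*(cos(a) + 1)^(2/3)/(cos(a) - 1)^(2/3)


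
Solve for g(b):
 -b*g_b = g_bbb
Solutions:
 g(b) = C1 + Integral(C2*airyai(-b) + C3*airybi(-b), b)


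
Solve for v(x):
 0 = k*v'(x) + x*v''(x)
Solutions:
 v(x) = C1 + x^(1 - re(k))*(C2*sin(log(x)*Abs(im(k))) + C3*cos(log(x)*im(k)))


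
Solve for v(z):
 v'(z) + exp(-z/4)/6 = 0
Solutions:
 v(z) = C1 + 2*exp(-z/4)/3


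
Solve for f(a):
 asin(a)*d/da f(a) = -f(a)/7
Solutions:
 f(a) = C1*exp(-Integral(1/asin(a), a)/7)


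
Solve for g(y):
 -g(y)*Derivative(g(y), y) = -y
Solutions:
 g(y) = -sqrt(C1 + y^2)
 g(y) = sqrt(C1 + y^2)


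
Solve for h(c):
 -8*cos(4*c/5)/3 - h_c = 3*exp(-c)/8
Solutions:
 h(c) = C1 - 10*sin(4*c/5)/3 + 3*exp(-c)/8


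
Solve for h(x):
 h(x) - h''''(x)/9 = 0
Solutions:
 h(x) = C1*exp(-sqrt(3)*x) + C2*exp(sqrt(3)*x) + C3*sin(sqrt(3)*x) + C4*cos(sqrt(3)*x)


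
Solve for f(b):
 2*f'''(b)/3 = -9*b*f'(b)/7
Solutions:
 f(b) = C1 + Integral(C2*airyai(-3*14^(2/3)*b/14) + C3*airybi(-3*14^(2/3)*b/14), b)


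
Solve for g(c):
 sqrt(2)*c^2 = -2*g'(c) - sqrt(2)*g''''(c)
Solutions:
 g(c) = C1 + C4*exp(-2^(1/6)*c) - sqrt(2)*c^3/6 + (C2*sin(2^(1/6)*sqrt(3)*c/2) + C3*cos(2^(1/6)*sqrt(3)*c/2))*exp(2^(1/6)*c/2)


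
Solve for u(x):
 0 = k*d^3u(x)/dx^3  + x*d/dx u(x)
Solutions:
 u(x) = C1 + Integral(C2*airyai(x*(-1/k)^(1/3)) + C3*airybi(x*(-1/k)^(1/3)), x)


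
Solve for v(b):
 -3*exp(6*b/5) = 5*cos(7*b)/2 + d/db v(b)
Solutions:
 v(b) = C1 - 5*exp(6*b/5)/2 - 5*sin(7*b)/14


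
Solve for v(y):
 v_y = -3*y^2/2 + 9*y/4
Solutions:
 v(y) = C1 - y^3/2 + 9*y^2/8


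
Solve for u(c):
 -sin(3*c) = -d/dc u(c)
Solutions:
 u(c) = C1 - cos(3*c)/3


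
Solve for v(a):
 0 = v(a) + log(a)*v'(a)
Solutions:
 v(a) = C1*exp(-li(a))


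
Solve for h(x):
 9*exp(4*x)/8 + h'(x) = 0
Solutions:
 h(x) = C1 - 9*exp(4*x)/32


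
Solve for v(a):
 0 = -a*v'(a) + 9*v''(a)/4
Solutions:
 v(a) = C1 + C2*erfi(sqrt(2)*a/3)


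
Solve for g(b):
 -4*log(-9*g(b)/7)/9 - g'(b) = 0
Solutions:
 9*Integral(1/(log(-_y) - log(7) + 2*log(3)), (_y, g(b)))/4 = C1 - b


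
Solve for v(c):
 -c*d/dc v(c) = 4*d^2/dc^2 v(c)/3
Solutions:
 v(c) = C1 + C2*erf(sqrt(6)*c/4)


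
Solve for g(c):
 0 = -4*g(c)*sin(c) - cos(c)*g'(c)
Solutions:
 g(c) = C1*cos(c)^4


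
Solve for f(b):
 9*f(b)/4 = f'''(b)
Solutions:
 f(b) = C3*exp(2^(1/3)*3^(2/3)*b/2) + (C1*sin(3*2^(1/3)*3^(1/6)*b/4) + C2*cos(3*2^(1/3)*3^(1/6)*b/4))*exp(-2^(1/3)*3^(2/3)*b/4)


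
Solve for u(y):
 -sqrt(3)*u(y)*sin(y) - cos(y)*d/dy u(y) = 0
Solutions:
 u(y) = C1*cos(y)^(sqrt(3))


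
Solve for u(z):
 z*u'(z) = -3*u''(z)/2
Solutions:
 u(z) = C1 + C2*erf(sqrt(3)*z/3)


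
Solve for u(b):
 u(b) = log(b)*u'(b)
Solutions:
 u(b) = C1*exp(li(b))


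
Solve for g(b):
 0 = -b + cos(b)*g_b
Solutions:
 g(b) = C1 + Integral(b/cos(b), b)


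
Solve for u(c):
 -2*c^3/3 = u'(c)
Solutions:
 u(c) = C1 - c^4/6


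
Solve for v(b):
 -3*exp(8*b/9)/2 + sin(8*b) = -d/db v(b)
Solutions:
 v(b) = C1 + 27*exp(8*b/9)/16 + cos(8*b)/8


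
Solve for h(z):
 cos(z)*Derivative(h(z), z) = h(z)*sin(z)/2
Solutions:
 h(z) = C1/sqrt(cos(z))


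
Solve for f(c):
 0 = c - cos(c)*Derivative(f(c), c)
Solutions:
 f(c) = C1 + Integral(c/cos(c), c)


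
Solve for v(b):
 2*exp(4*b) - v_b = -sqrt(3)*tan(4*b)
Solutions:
 v(b) = C1 + exp(4*b)/2 - sqrt(3)*log(cos(4*b))/4


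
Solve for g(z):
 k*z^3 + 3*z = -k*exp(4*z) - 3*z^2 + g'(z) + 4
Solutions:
 g(z) = C1 + k*z^4/4 + k*exp(4*z)/4 + z^3 + 3*z^2/2 - 4*z


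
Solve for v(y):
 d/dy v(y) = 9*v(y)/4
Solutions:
 v(y) = C1*exp(9*y/4)


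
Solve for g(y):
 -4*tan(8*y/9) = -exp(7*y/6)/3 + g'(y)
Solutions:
 g(y) = C1 + 2*exp(7*y/6)/7 + 9*log(cos(8*y/9))/2


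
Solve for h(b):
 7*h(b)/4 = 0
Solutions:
 h(b) = 0


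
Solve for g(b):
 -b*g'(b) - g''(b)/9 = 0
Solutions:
 g(b) = C1 + C2*erf(3*sqrt(2)*b/2)


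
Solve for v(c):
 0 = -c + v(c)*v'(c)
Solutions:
 v(c) = -sqrt(C1 + c^2)
 v(c) = sqrt(C1 + c^2)


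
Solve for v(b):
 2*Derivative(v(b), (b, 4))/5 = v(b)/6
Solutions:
 v(b) = C1*exp(-sqrt(2)*3^(3/4)*5^(1/4)*b/6) + C2*exp(sqrt(2)*3^(3/4)*5^(1/4)*b/6) + C3*sin(sqrt(2)*3^(3/4)*5^(1/4)*b/6) + C4*cos(sqrt(2)*3^(3/4)*5^(1/4)*b/6)


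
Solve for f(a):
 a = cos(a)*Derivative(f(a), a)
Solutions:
 f(a) = C1 + Integral(a/cos(a), a)


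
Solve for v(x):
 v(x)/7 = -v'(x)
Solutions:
 v(x) = C1*exp(-x/7)


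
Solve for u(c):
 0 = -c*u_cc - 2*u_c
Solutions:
 u(c) = C1 + C2/c


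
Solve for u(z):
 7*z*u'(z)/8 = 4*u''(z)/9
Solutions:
 u(z) = C1 + C2*erfi(3*sqrt(7)*z/8)


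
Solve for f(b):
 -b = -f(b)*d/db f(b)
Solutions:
 f(b) = -sqrt(C1 + b^2)
 f(b) = sqrt(C1 + b^2)


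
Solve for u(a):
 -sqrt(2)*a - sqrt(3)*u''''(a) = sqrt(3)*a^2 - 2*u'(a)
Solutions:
 u(a) = C1 + C4*exp(2^(1/3)*3^(5/6)*a/3) + sqrt(3)*a^3/6 + sqrt(2)*a^2/4 + (C2*sin(6^(1/3)*a/2) + C3*cos(6^(1/3)*a/2))*exp(-2^(1/3)*3^(5/6)*a/6)
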